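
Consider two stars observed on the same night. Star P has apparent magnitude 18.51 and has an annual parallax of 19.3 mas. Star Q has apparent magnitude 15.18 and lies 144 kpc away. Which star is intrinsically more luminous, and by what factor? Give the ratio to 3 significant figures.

Star Q is more luminous, by a factor of 1.66×10^8.

Star P: p = 19.3 mas = 0.0193″ → d = 1/p = 51.81 pc
Star P: M = m − 5 log₁₀ d + 5 = 18.51 − 5·1.7144 + 5 = 14.938
Star Q: d = 144 kpc = 144000 pc
Star Q: M = m − 5 log₁₀ d + 5 = 15.18 − 5·5.1584 + 5 = -5.612
ΔM = M_P − M_Q = 14.938 − (-5.612) = 20.550; smaller M is more luminous → Star Q.
L ratio = 10^(0.4 |ΔM|) = 10^8.220 = 1.659×10^8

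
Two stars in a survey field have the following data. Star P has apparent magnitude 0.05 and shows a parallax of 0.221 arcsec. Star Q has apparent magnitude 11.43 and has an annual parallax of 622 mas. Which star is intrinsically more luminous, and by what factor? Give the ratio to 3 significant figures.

Star P is more luminous, by a factor of 282000.

Star P: d = 1/p = 1/0.221″ = 4.525 pc
Star P: M = m − 5 log₁₀ d + 5 = 0.05 − 5·0.6556 + 5 = 1.772
Star Q: p = 622 mas = 0.622″ → d = 1/p = 1.608 pc
Star Q: M = m − 5 log₁₀ d + 5 = 11.43 − 5·0.2062 + 5 = 15.399
ΔM = M_P − M_Q = 1.772 − (15.399) = -13.627; smaller M is more luminous → Star P.
L ratio = 10^(0.4 |ΔM|) = 10^5.451 = 282400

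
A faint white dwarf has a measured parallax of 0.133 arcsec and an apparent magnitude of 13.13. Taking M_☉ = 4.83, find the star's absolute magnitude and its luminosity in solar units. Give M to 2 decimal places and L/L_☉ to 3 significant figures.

M ≈ 13.75; L/L_☉ ≈ 2.71×10^-4

d = 1/p = 1/0.133″ = 7.519 pc
M = m − 5 log₁₀ d + 5 = 13.13 − 5·0.8761 + 5 = 13.749
M − M_☉ = 13.749 − 4.83 = 8.919
L/L_☉ = 10^(−0.4 × 8.919) = 2.706×10^-4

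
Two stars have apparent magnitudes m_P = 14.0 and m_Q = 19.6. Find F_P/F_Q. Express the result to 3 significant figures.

F_P/F_Q ≈ 174

Magnitude difference = -5.6
Flux ratio = 10^(−0.4 Δm) = 10^(−0.4 × -5.6) = 10^2.240 = 173.8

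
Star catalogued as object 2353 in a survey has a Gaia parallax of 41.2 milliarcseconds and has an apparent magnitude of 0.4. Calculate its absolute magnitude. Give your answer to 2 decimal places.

M ≈ -1.53

p = 41.2 mas = 0.0412″ → d = 1/p = 24.27 pc
5 log₁₀(d/10 pc) = 5 log₁₀(24.27) − 5 = 1.926
M = m − 5 log₁₀(d/10) = 0.4 − 1.926 = -1.526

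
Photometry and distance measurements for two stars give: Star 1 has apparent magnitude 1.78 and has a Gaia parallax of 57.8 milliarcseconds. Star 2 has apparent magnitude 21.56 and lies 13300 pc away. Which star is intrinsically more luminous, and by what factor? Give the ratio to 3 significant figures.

Star 1 is more luminous, by a factor of 138.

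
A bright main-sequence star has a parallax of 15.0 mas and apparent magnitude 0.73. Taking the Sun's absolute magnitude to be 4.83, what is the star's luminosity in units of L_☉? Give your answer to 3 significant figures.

L/L_☉ ≈ 1940

d = 1/p = 1000/15.0 mas = 66.67 pc
M = m − 5 log₁₀ d + 5 = 0.73 − 5·1.8239 + 5 = -3.390
M − M_☉ = -3.390 − 4.83 = -8.220
L/L_☉ = 10^(−0.4 × -8.220) = 1940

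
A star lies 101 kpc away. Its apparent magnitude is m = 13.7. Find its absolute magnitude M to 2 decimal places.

M ≈ -6.32

d = 101 kpc = 101000 pc
5 log₁₀(d/10 pc) = 5 log₁₀(101000) − 5 = 20.022
M = m − 5 log₁₀(d/10) = 13.7 − 20.022 = -6.322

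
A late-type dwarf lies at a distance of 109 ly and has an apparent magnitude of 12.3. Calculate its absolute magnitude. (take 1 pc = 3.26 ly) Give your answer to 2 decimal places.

d = 109 ly / 3.26 = 33.44 pc
5 log₁₀(d/10 pc) = 5 log₁₀(33.44) − 5 = 2.621
M = m − 5 log₁₀(d/10) = 12.3 − 2.621 = 9.679

M ≈ 9.68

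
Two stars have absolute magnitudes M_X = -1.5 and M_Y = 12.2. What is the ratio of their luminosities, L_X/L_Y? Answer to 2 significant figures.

ΔM = M_X − M_Y = -13.7
L_X/L_Y = 10^(−0.4 ΔM) = 10^5.480 = 302000

L_X/L_Y ≈ 300000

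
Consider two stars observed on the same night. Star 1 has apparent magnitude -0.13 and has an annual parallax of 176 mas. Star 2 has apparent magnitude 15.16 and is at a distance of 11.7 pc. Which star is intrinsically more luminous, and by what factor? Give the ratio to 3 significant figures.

Star 1: p = 176 mas = 0.176″ → d = 1/p = 5.682 pc
Star 1: M = m − 5 log₁₀ d + 5 = -0.13 − 5·0.7545 + 5 = 1.098
Star 2: M = m − 5 log₁₀ d + 5 = 15.16 − 5·1.0682 + 5 = 14.819
ΔM = M_1 − M_2 = 1.098 − (14.819) = -13.722; smaller M is more luminous → Star 1.
L ratio = 10^(0.4 |ΔM|) = 10^5.489 = 308000

Star 1 is more luminous, by a factor of 308000.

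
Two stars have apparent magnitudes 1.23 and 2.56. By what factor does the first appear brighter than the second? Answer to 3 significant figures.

3.40

Δm = 1.23 − (2.56) = -1.33
Flux ratio = 10^(−0.4 Δm) = 10^(−0.4 × -1.33) = 10^0.532 = 3.404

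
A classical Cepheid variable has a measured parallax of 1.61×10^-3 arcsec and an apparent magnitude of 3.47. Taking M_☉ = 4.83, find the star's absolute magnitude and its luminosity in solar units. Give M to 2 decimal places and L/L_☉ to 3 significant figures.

M ≈ -5.50; L/L_☉ ≈ 13500

d = 1/p = 1/1.61×10^-3″ = 621.1 pc
M = m − 5 log₁₀ d + 5 = 3.47 − 5·2.7932 + 5 = -5.496
M − M_☉ = -5.496 − 4.83 = -10.326
L/L_☉ = 10^(−0.4 × -10.326) = 13500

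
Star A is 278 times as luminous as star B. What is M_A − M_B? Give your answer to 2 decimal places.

M_A − M_B ≈ -6.11

Pogson: ΔM = −2.5 log₁₀(ratio) = −2.5 log₁₀(278) = −2.5 × 2.4440 = -6.110
Star A is brighter, so it has the smaller magnitude: the difference is negative.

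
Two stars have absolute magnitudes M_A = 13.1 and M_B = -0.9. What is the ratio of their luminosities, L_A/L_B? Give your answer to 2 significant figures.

ΔM = M_A − M_B = 14.0
L_A/L_B = 10^(−0.4 ΔM) = 10^-5.600 = 2.512×10^-6

L_A/L_B ≈ 2.5×10^-6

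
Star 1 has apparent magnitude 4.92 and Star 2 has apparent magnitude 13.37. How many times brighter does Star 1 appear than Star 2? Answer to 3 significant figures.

2400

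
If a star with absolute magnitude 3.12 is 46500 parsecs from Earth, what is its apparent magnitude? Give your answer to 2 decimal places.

m = M + 5 log₁₀ d − 5 = 3.12 + 5·4.6675 − 5 = 21.457

m ≈ 21.46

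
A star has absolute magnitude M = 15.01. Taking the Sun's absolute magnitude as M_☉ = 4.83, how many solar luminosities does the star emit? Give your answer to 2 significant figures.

L/L_☉ ≈ 8.5×10^-5

M − M_☉ = 15.01 − 4.83 = 10.180
L/L_☉ = 10^(−0.4 (M − M_☉)) = 10^-4.072 = 8.472×10^-5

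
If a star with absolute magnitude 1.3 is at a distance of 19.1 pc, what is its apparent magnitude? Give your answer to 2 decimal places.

m ≈ 2.71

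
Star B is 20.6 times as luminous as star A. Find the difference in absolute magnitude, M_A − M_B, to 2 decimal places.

M_A − M_B ≈ 3.28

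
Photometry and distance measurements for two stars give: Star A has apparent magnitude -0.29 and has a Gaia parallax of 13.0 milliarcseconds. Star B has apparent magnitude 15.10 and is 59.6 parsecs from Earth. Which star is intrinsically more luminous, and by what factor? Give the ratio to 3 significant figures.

Star A is more luminous, by a factor of 2.39×10^6.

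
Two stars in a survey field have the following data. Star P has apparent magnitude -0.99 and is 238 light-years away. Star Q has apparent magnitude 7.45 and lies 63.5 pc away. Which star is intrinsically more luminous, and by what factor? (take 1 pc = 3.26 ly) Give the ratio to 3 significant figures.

Star P: d = 238 ly / 3.26 = 73.01 pc
Star P: M = m − 5 log₁₀ d + 5 = -0.99 − 5·1.8634 + 5 = -5.307
Star Q: M = m − 5 log₁₀ d + 5 = 7.45 − 5·1.8028 + 5 = 3.436
ΔM = M_P − M_Q = -5.307 − (3.436) = -8.743; smaller M is more luminous → Star P.
L ratio = 10^(0.4 |ΔM|) = 10^3.497 = 3142

Star P is more luminous, by a factor of 3140.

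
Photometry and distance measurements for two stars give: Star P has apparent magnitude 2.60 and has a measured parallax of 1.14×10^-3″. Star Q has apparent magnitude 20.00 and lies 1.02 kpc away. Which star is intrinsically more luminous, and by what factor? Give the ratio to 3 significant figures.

Star P is more luminous, by a factor of 6.75×10^6.

Star P: d = 1/p = 1/1.14×10^-3″ = 877.2 pc
Star P: M = m − 5 log₁₀ d + 5 = 2.60 − 5·2.9431 + 5 = -7.115
Star Q: d = 1.02 kpc = 1020 pc
Star Q: M = m − 5 log₁₀ d + 5 = 20.00 − 5·3.0086 + 5 = 9.957
ΔM = M_P − M_Q = -7.115 − (9.957) = -17.072; smaller M is more luminous → Star P.
L ratio = 10^(0.4 |ΔM|) = 10^6.829 = 6.745×10^6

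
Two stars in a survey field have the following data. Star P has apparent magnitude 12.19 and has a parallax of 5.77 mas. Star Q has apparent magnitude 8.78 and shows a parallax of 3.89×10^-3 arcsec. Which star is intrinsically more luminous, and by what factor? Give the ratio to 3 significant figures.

Star P: p = 5.77 mas = 5.77×10^-3″ → d = 1/p = 173.3 pc
Star P: M = m − 5 log₁₀ d + 5 = 12.19 − 5·2.2388 + 5 = 5.996
Star Q: d = 1/p = 1/3.89×10^-3″ = 257.1 pc
Star Q: M = m − 5 log₁₀ d + 5 = 8.78 − 5·2.4101 + 5 = 1.730
ΔM = M_P − M_Q = 5.996 − (1.730) = 4.266; smaller M is more luminous → Star Q.
L ratio = 10^(0.4 |ΔM|) = 10^1.706 = 50.87

Star Q is more luminous, by a factor of 50.9.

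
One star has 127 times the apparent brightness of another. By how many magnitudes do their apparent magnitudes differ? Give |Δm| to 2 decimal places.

Pogson: Δm = −2.5 log₁₀(ratio) = −2.5 log₁₀(127) = −2.5 × 2.1038 = -5.260

|Δm| ≈ 5.26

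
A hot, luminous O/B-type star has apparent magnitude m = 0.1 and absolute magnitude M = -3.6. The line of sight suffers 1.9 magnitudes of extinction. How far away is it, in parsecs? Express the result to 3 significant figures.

d ≈ 22.9 pc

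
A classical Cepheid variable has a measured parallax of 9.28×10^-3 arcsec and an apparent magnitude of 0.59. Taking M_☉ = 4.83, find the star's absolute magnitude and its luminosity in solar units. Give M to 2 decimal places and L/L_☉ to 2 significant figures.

d = 1/p = 1/9.28×10^-3″ = 107.8 pc
M = m − 5 log₁₀ d + 5 = 0.59 − 5·2.0325 + 5 = -4.572
M − M_☉ = -4.572 − 4.83 = -9.402
L/L_☉ = 10^(−0.4 × -9.402) = 5766

M ≈ -4.57; L/L_☉ ≈ 5800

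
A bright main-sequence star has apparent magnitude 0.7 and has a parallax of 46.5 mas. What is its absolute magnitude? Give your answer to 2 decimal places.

M ≈ -0.96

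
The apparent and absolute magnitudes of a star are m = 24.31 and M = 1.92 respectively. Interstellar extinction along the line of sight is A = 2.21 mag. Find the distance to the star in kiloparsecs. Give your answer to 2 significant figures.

d ≈ 110 kpc

m − M = 5 log₁₀(d/10 pc) + A  ⇒  24.31 − (1.92) − 2.21 = 5 log₁₀(d/10)
20.180 = 5 log₁₀(d/10)
log₁₀ d = (m − M − A)/5 + 1 = 5.0360
d = 10^5.0360 = 108600 pc
= 108.6 kpc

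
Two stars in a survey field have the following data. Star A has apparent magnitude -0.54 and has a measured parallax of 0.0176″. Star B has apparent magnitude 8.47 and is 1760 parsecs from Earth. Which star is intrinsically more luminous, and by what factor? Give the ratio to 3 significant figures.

Star A is more luminous, by a factor of 4.19.

Star A: d = 1/p = 1/0.0176″ = 56.82 pc
Star A: M = m − 5 log₁₀ d + 5 = -0.54 − 5·1.7545 + 5 = -4.312
Star B: M = m − 5 log₁₀ d + 5 = 8.47 − 5·3.2455 + 5 = -2.758
ΔM = M_A − M_B = -4.312 − (-2.758) = -1.555; smaller M is more luminous → Star A.
L ratio = 10^(0.4 |ΔM|) = 10^0.622 = 4.187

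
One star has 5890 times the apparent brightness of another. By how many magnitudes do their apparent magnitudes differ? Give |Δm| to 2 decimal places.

Pogson: Δm = −2.5 log₁₀(ratio) = −2.5 log₁₀(5890) = −2.5 × 3.7701 = -9.425

|Δm| ≈ 9.43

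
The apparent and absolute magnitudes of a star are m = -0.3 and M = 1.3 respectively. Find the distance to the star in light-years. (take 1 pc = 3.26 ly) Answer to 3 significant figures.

d ≈ 15.6 ly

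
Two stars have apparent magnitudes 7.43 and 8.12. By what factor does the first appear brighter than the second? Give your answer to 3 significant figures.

1.89

Magnitude difference = -0.69
Flux ratio = 10^(−0.4 Δm) = 10^(−0.4 × -0.69) = 10^0.276 = 1.888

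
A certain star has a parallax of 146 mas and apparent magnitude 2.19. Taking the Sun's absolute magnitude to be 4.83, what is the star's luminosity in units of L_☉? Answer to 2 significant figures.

L/L_☉ ≈ 5.3

d = 1/p = 1000/146 mas = 6.849 pc
M = m − 5 log₁₀ d + 5 = 2.19 − 5·0.8356 + 5 = 3.012
M − M_☉ = 3.012 − 4.83 = -1.818
L/L_☉ = 10^(−0.4 × -1.818) = 5.337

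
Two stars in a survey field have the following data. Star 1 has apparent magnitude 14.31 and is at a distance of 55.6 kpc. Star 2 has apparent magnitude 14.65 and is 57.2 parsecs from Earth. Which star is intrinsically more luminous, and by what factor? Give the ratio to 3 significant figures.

Star 1 is more luminous, by a factor of 1.29×10^6.

Star 1: d = 55.6 kpc = 55600 pc
Star 1: M = m − 5 log₁₀ d + 5 = 14.31 − 5·4.7451 + 5 = -4.415
Star 2: M = m − 5 log₁₀ d + 5 = 14.65 − 5·1.7574 + 5 = 10.863
ΔM = M_1 − M_2 = -4.415 − (10.863) = -15.278; smaller M is more luminous → Star 1.
L ratio = 10^(0.4 |ΔM|) = 10^6.111 = 1.292×10^6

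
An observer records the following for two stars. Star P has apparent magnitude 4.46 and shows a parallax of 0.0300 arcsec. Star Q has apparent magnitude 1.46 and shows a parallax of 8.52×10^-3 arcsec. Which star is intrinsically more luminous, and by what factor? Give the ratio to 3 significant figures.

Star Q is more luminous, by a factor of 197.

Star P: d = 1/p = 1/0.0300″ = 33.33 pc
Star P: M = m − 5 log₁₀ d + 5 = 4.46 − 5·1.5229 + 5 = 1.846
Star Q: d = 1/p = 1/8.52×10^-3″ = 117.4 pc
Star Q: M = m − 5 log₁₀ d + 5 = 1.46 − 5·2.0696 + 5 = -3.888
ΔM = M_P − M_Q = 1.846 − (-3.888) = 5.733; smaller M is more luminous → Star Q.
L ratio = 10^(0.4 |ΔM|) = 10^2.293 = 196.5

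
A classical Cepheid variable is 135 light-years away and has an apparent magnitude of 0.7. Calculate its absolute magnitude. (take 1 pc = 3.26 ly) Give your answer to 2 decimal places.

M ≈ -2.39

d = 135 ly / 3.26 = 41.41 pc
5 log₁₀(d/10 pc) = 5 log₁₀(41.41) − 5 = 3.086
M = m − 5 log₁₀(d/10) = 0.7 − 3.086 = -2.386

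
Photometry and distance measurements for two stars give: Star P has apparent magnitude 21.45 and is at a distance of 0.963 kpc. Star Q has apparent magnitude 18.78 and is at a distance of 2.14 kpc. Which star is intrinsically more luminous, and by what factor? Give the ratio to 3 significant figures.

Star P: d = 0.963 kpc = 963.0 pc
Star P: M = m − 5 log₁₀ d + 5 = 21.45 − 5·2.9836 + 5 = 11.532
Star Q: d = 2.14 kpc = 2140 pc
Star Q: M = m − 5 log₁₀ d + 5 = 18.78 − 5·3.3304 + 5 = 7.128
ΔM = M_P − M_Q = 11.532 − (7.128) = 4.404; smaller M is more luminous → Star Q.
L ratio = 10^(0.4 |ΔM|) = 10^1.762 = 57.75

Star Q is more luminous, by a factor of 57.8.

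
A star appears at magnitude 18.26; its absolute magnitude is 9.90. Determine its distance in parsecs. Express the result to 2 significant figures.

d ≈ 470 pc

Distance modulus: m − M = 18.26 − (9.90) = 8.360
m − M = 5 log₁₀ d − 5
log₁₀ d = (m − M)/5 + 1 = 2.6720
d = 10^2.6720 = 469.9 pc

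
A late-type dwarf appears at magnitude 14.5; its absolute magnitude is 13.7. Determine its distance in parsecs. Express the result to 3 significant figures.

d ≈ 14.5 pc

Distance modulus: m − M = 14.5 − (13.7) = 0.800
m − M = 5 log₁₀ d − 5
log₁₀ d = (m − M)/5 + 1 = 1.1600
d = 10^1.1600 = 14.45 pc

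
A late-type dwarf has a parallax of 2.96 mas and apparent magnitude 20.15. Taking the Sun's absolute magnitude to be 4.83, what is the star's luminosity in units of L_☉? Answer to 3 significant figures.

d = 1/p = 1000/2.96 mas = 337.8 pc
M = m − 5 log₁₀ d + 5 = 20.15 − 5·2.5287 + 5 = 12.506
M − M_☉ = 12.506 − 4.83 = 7.676
L/L_☉ = 10^(−0.4 × 7.676) = 8.500×10^-4

L/L_☉ ≈ 8.50×10^-4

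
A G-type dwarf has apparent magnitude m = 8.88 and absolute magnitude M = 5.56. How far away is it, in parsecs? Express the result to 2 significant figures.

μ = m − M = 3.320
m − M = 5 log₁₀ d − 5
log₁₀ d = (m − M)/5 + 1 = 1.6640
d = 10^1.6640 = 46.13 pc

d ≈ 46 pc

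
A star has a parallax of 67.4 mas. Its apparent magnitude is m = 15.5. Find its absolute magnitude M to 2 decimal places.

M ≈ 14.64

p = 67.4 mas = 0.0674″ → d = 1/p = 14.84 pc
5 log₁₀(d/10 pc) = 5 log₁₀(14.84) − 5 = 0.857
M = m − 5 log₁₀(d/10) = 15.5 − 0.857 = 14.643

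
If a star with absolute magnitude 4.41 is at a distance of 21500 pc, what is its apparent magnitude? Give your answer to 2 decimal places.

m ≈ 21.07

m = M + 5 log₁₀ d − 5 = 4.41 + 5·4.3324 − 5 = 21.072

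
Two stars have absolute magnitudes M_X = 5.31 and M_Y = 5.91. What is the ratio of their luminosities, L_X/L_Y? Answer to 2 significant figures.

ΔM = M_X − M_Y = -0.60
L_X/L_Y = 10^(−0.4 ΔM) = 10^0.240 = 1.738

L_X/L_Y ≈ 1.7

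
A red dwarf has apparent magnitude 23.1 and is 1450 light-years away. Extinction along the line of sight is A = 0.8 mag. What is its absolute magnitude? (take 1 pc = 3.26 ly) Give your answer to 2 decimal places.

M ≈ 14.06

d = 1450 ly / 3.26 = 444.8 pc
5 log₁₀(d/10 pc) = 5 log₁₀(444.8) − 5 = 8.241
M = m − 5 log₁₀(d/10) − A = 23.1 − 8.241 − 0.8 = 14.059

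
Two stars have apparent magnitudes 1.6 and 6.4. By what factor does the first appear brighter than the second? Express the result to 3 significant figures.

83.2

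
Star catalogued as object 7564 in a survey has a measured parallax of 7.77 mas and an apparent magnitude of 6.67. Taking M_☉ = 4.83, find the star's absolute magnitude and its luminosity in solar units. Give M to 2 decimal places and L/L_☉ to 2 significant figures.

M ≈ 1.12; L/L_☉ ≈ 30

d = 1/p = 1000/7.77 mas = 128.7 pc
M = m − 5 log₁₀ d + 5 = 6.67 − 5·2.1096 + 5 = 1.122
M − M_☉ = 1.122 − 4.83 = -3.708
L/L_☉ = 10^(−0.4 × -3.708) = 30.42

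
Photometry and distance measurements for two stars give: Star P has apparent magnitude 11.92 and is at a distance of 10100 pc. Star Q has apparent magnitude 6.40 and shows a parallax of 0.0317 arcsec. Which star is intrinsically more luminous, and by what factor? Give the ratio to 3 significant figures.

Star P: M = m − 5 log₁₀ d + 5 = 11.92 − 5·4.0043 + 5 = -3.102
Star Q: d = 1/p = 1/0.0317″ = 31.55 pc
Star Q: M = m − 5 log₁₀ d + 5 = 6.40 − 5·1.4989 + 5 = 3.905
ΔM = M_P − M_Q = -3.102 − (3.905) = -7.007; smaller M is more luminous → Star P.
L ratio = 10^(0.4 |ΔM|) = 10^2.803 = 635.0

Star P is more luminous, by a factor of 635.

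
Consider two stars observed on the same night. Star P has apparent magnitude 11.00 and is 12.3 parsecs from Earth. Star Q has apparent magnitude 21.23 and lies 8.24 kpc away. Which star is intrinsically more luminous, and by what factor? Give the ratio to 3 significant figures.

Star Q is more luminous, by a factor of 36.3.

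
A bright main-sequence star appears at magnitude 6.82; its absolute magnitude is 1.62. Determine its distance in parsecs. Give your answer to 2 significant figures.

d ≈ 110 pc

μ = m − M = 5.200
m − M = 5 log₁₀ d − 5
log₁₀ d = (m − M)/5 + 1 = 2.0400
d = 10^2.0400 = 109.6 pc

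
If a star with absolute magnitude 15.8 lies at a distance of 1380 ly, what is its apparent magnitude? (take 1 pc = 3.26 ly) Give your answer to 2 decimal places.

d = 1380 ly / 3.26 = 423.3 pc
m = M + 5 log₁₀ d − 5 = 15.8 + 5·2.6267 − 5 = 23.933

m ≈ 23.93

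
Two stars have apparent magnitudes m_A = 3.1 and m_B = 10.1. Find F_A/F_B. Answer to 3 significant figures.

F_A/F_B ≈ 631

Δm = 3.1 − (10.1) = -7.0
Flux ratio = 10^(−0.4 Δm) = 10^(−0.4 × -7.0) = 10^2.800 = 631.0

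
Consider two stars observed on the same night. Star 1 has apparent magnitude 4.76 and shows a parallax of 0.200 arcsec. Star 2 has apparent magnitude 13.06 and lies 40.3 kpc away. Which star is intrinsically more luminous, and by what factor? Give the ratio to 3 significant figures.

Star 2 is more luminous, by a factor of 31100.

Star 1: d = 1/p = 1/0.200″ = 5.000 pc
Star 1: M = m − 5 log₁₀ d + 5 = 4.76 − 5·0.6990 + 5 = 6.265
Star 2: d = 40.3 kpc = 40300 pc
Star 2: M = m − 5 log₁₀ d + 5 = 13.06 − 5·4.6053 + 5 = -4.967
ΔM = M_1 − M_2 = 6.265 − (-4.967) = 11.232; smaller M is more luminous → Star 2.
L ratio = 10^(0.4 |ΔM|) = 10^4.493 = 31090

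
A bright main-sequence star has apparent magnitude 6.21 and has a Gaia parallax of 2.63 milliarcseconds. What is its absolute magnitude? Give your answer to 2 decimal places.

p = 2.63 mas = 2.63×10^-3″ → d = 1/p = 380.2 pc
5 log₁₀(d/10 pc) = 5 log₁₀(380.2) − 5 = 7.900
M = m − 5 log₁₀(d/10) = 6.21 − 7.900 = -1.690

M ≈ -1.69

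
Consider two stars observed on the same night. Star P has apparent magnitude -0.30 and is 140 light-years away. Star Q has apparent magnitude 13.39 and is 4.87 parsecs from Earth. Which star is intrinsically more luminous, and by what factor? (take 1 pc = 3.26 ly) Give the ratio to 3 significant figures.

Star P: d = 140 ly / 3.26 = 42.94 pc
Star P: M = m − 5 log₁₀ d + 5 = -0.30 − 5·1.6329 + 5 = -3.465
Star Q: M = m − 5 log₁₀ d + 5 = 13.39 − 5·0.6875 + 5 = 14.952
ΔM = M_P − M_Q = -3.465 − (14.952) = -18.417; smaller M is more luminous → Star P.
L ratio = 10^(0.4 |ΔM|) = 10^7.367 = 2.327×10^7

Star P is more luminous, by a factor of 2.33×10^7.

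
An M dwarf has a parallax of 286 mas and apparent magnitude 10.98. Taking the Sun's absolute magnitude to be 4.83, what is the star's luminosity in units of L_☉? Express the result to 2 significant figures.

d = 1/p = 1000/286 mas = 3.497 pc
M = m − 5 log₁₀ d + 5 = 10.98 − 5·0.5436 + 5 = 13.262
M − M_☉ = 13.262 − 4.83 = 8.432
L/L_☉ = 10^(−0.4 × 8.432) = 4.239×10^-4

L/L_☉ ≈ 4.2×10^-4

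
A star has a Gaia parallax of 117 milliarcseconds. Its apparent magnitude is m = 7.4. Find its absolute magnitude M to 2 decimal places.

M ≈ 7.74

p = 117 mas = 0.117″ → d = 1/p = 8.547 pc
5 log₁₀(d/10 pc) = 5 log₁₀(8.547) − 5 = -0.341
M = m − 5 log₁₀(d/10) = 7.4 + 0.341 = 7.741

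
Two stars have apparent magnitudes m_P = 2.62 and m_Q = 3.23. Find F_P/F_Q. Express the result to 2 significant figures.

F_P/F_Q ≈ 1.8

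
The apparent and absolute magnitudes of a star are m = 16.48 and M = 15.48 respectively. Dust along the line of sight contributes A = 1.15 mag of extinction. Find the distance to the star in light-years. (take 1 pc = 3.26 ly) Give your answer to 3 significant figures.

m − M = 5 log₁₀(d/10 pc) + A  ⇒  16.48 − (15.48) − 1.15 = 5 log₁₀(d/10)
-0.150 = 5 log₁₀(d/10)
log₁₀ d = (m − M − A)/5 + 1 = 0.9700
d = 10^0.9700 = 9.333 pc
= 30.42 ly

d ≈ 30.4 ly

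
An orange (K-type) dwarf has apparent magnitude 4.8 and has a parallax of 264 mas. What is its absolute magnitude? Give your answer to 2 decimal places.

M ≈ 6.91

p = 264 mas = 0.264″ → d = 1/p = 3.788 pc
5 log₁₀(d/10 pc) = 5 log₁₀(3.788) − 5 = -2.108
M = m − 5 log₁₀(d/10) = 4.8 + 2.108 = 6.908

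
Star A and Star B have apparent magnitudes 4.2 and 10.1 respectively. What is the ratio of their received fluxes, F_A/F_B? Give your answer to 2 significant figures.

Δm = 4.2 − (10.1) = -5.9
Flux ratio = 10^(−0.4 Δm) = 10^(−0.4 × -5.9) = 10^2.360 = 229.1

F_A/F_B ≈ 230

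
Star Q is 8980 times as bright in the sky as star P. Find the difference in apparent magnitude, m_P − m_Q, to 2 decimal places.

m_P − m_Q ≈ 9.88

Pogson: Δm = −2.5 log₁₀(ratio) = −2.5 log₁₀(8980) = −2.5 × 3.9533 = -9.883
Star Q is brighter so has the smaller magnitude: m_P − m_Q is positive.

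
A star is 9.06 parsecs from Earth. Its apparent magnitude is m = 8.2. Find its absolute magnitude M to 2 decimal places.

M ≈ 8.41

5 log₁₀(d/10 pc) = 5 log₁₀(9.060) − 5 = -0.214
M = m − 5 log₁₀(d/10) = 8.2 + 0.214 = 8.414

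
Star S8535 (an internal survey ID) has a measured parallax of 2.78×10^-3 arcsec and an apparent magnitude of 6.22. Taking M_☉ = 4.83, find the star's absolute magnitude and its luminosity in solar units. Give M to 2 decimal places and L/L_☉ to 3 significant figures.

M ≈ -1.56; L/L_☉ ≈ 360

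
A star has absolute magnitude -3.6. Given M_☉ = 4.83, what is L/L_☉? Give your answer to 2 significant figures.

M − M_☉ = -3.6 − 4.83 = -8.430
L/L_☉ = 10^(−0.4 (M − M_☉)) = 10^3.372 = 2355

L/L_☉ ≈ 2400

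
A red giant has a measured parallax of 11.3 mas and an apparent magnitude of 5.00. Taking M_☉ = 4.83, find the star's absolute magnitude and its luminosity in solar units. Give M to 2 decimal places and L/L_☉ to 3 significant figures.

d = 1/p = 1000/11.3 mas = 88.50 pc
M = m − 5 log₁₀ d + 5 = 5.00 − 5·1.9469 + 5 = 0.265
M − M_☉ = 0.265 − 4.83 = -4.565
L/L_☉ = 10^(−0.4 × -4.565) = 66.96

M ≈ 0.27; L/L_☉ ≈ 67.0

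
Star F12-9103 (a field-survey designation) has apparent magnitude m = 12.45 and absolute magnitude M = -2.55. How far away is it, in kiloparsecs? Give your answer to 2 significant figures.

d ≈ 10 kpc

μ = m − M = 15.000
m − M = 5 log₁₀ d − 5
log₁₀ d = (m − M)/5 + 1 = 4.0000
d = 10^4.0000 = 10000 pc
= 10.00 kpc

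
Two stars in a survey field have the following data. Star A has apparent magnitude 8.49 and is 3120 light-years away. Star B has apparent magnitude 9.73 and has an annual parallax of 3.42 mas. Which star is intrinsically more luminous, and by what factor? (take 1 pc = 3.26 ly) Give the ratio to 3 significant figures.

Star A is more luminous, by a factor of 33.6.

Star A: d = 3120 ly / 3.26 = 957.1 pc
Star A: M = m − 5 log₁₀ d + 5 = 8.49 − 5·2.9809 + 5 = -1.415
Star B: p = 3.42 mas = 3.42×10^-3″ → d = 1/p = 292.4 pc
Star B: M = m − 5 log₁₀ d + 5 = 9.73 − 5·2.4660 + 5 = 2.400
ΔM = M_A − M_B = -1.415 − (2.400) = -3.815; smaller M is more luminous → Star A.
L ratio = 10^(0.4 |ΔM|) = 10^1.526 = 33.57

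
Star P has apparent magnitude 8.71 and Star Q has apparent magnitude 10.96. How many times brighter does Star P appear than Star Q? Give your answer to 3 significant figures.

Magnitude difference = -2.25
Flux ratio = 10^(−0.4 Δm) = 10^(−0.4 × -2.25) = 10^0.900 = 7.943

7.94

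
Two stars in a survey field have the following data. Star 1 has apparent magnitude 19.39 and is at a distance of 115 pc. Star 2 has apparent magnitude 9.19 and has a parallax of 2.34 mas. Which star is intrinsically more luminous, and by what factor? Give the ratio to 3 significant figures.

Star 2 is more luminous, by a factor of 166000.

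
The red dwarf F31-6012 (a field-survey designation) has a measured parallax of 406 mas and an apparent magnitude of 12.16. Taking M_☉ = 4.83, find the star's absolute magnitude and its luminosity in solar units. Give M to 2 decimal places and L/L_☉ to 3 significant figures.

M ≈ 15.20; L/L_☉ ≈ 7.09×10^-5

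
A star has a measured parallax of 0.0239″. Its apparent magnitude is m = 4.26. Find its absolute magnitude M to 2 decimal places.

M ≈ 1.15

d = 1/p = 1/0.0239″ = 41.84 pc
5 log₁₀(d/10 pc) = 5 log₁₀(41.84) − 5 = 3.108
M = m − 5 log₁₀(d/10) = 4.26 − 3.108 = 1.152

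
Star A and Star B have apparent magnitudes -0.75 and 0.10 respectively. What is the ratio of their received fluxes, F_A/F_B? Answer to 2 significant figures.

F_A/F_B ≈ 2.2

Δm = -0.75 − (0.10) = -0.85
Flux ratio = 10^(−0.4 Δm) = 10^(−0.4 × -0.85) = 10^0.340 = 2.188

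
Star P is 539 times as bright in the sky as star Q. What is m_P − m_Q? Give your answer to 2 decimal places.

m_P − m_Q ≈ -6.83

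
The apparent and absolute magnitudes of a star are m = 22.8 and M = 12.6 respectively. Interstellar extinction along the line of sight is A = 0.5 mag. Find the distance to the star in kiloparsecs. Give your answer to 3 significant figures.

d ≈ 0.871 kpc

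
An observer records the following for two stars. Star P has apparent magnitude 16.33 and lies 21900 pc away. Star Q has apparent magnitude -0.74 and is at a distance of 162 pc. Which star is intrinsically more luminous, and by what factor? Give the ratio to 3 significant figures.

Star P: M = m − 5 log₁₀ d + 5 = 16.33 − 5·4.3404 + 5 = -0.372
Star Q: M = m − 5 log₁₀ d + 5 = -0.74 − 5·2.2095 + 5 = -6.788
ΔM = M_P − M_Q = -0.372 − (-6.788) = 6.415; smaller M is more luminous → Star Q.
L ratio = 10^(0.4 |ΔM|) = 10^2.566 = 368.2

Star Q is more luminous, by a factor of 368.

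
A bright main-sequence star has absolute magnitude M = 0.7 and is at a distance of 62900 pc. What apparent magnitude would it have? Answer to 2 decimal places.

m = M + 5 log₁₀ d − 5 = 0.7 + 5·4.7987 − 5 = 19.693

m ≈ 19.69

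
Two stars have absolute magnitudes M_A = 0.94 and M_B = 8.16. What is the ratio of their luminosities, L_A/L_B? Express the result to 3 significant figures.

L_A/L_B ≈ 773

ΔM = M_A − M_B = -7.22
L_A/L_B = 10^(−0.4 ΔM) = 10^2.888 = 772.7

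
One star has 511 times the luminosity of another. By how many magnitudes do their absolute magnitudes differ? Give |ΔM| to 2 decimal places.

|ΔM| ≈ 6.77

Pogson: ΔM = −2.5 log₁₀(ratio) = −2.5 log₁₀(511) = −2.5 × 2.7084 = -6.771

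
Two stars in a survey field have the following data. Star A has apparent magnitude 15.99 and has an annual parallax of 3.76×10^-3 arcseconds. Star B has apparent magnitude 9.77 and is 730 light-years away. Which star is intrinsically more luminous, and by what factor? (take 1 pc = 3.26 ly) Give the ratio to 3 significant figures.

Star A: d = 1/p = 1/3.76×10^-3″ = 266.0 pc
Star A: M = m − 5 log₁₀ d + 5 = 15.99 − 5·2.4248 + 5 = 8.866
Star B: d = 730 ly / 3.26 = 223.9 pc
Star B: M = m − 5 log₁₀ d + 5 = 9.77 − 5·2.3501 + 5 = 3.019
ΔM = M_A − M_B = 8.866 − (3.019) = 5.846; smaller M is more luminous → Star B.
L ratio = 10^(0.4 |ΔM|) = 10^2.339 = 218.1

Star B is more luminous, by a factor of 218.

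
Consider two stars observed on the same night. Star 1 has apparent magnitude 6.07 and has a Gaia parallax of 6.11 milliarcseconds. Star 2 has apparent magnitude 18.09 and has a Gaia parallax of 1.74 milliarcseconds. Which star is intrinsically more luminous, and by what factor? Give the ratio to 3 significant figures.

Star 1: p = 6.11 mas = 6.11×10^-3″ → d = 1/p = 163.7 pc
Star 1: M = m − 5 log₁₀ d + 5 = 6.07 − 5·2.2140 + 5 = 0.000
Star 2: p = 1.74 mas = 1.74×10^-3″ → d = 1/p = 574.7 pc
Star 2: M = m − 5 log₁₀ d + 5 = 18.09 − 5·2.7595 + 5 = 9.293
ΔM = M_1 − M_2 = 0.000 − (9.293) = -9.293; smaller M is more luminous → Star 1.
L ratio = 10^(0.4 |ΔM|) = 10^3.717 = 5212

Star 1 is more luminous, by a factor of 5210.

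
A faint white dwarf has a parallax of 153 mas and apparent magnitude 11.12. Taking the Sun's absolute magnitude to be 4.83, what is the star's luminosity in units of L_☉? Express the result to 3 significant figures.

L/L_☉ ≈ 1.30×10^-3

d = 1/p = 1000/153 mas = 6.536 pc
M = m − 5 log₁₀ d + 5 = 11.12 − 5·0.8153 + 5 = 12.043
M − M_☉ = 12.043 − 4.83 = 7.213
L/L_☉ = 10^(−0.4 × 7.213) = 1.302×10^-3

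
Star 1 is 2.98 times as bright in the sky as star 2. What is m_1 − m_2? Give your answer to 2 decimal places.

Pogson: Δm = −2.5 log₁₀(ratio) = −2.5 log₁₀(2.98) = −2.5 × 0.4742 = -1.186
Star 1 is brighter, so it has the smaller magnitude: the difference is negative.

m_1 − m_2 ≈ -1.19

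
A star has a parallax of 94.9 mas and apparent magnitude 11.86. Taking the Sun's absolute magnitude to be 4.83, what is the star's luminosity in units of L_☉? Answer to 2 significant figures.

d = 1/p = 1000/94.9 mas = 10.54 pc
M = m − 5 log₁₀ d + 5 = 11.86 − 5·1.0227 + 5 = 11.746
M − M_☉ = 11.746 − 4.83 = 6.916
L/L_☉ = 10^(−0.4 × 6.916) = 1.712×10^-3

L/L_☉ ≈ 1.7×10^-3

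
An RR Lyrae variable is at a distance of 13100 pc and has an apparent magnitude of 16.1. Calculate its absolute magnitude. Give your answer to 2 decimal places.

5 log₁₀(d/10 pc) = 5 log₁₀(13100) − 5 = 15.586
M = m − 5 log₁₀(d/10) = 16.1 − 15.586 = 0.514

M ≈ 0.51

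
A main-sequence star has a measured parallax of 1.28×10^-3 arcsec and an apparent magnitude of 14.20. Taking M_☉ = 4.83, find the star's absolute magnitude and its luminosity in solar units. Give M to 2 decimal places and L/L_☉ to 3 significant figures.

M ≈ 4.74; L/L_☉ ≈ 1.09

d = 1/p = 1/1.28×10^-3″ = 781.2 pc
M = m − 5 log₁₀ d + 5 = 14.20 − 5·2.8928 + 5 = 4.736
M − M_☉ = 4.736 − 4.83 = -0.094
L/L_☉ = 10^(−0.4 × -0.094) = 1.090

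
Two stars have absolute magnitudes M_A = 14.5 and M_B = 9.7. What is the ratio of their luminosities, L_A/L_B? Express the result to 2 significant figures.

L_A/L_B ≈ 0.012

ΔM = M_A − M_B = 4.8
L_A/L_B = 10^(−0.4 ΔM) = 10^-1.920 = 0.01202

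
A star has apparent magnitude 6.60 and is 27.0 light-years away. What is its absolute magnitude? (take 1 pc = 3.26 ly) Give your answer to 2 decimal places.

M ≈ 7.01

d = 27.0 ly / 3.26 = 8.282 pc
5 log₁₀(d/10 pc) = 5 log₁₀(8.282) − 5 = -0.409
M = m − 5 log₁₀(d/10) = 6.60 + 0.409 = 7.009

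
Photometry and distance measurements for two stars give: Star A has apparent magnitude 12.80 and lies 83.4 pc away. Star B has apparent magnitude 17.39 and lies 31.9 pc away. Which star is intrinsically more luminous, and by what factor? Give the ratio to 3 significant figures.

Star A is more luminous, by a factor of 469.

Star A: M = m − 5 log₁₀ d + 5 = 12.80 − 5·1.9212 + 5 = 8.194
Star B: M = m − 5 log₁₀ d + 5 = 17.39 − 5·1.5038 + 5 = 14.871
ΔM = M_A − M_B = 8.194 − (14.871) = -6.677; smaller M is more luminous → Star A.
L ratio = 10^(0.4 |ΔM|) = 10^2.671 = 468.5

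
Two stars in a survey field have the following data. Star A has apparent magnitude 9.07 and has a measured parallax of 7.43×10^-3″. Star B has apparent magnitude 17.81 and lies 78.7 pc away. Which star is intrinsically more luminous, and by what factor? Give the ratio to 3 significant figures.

Star A is more luminous, by a factor of 9160.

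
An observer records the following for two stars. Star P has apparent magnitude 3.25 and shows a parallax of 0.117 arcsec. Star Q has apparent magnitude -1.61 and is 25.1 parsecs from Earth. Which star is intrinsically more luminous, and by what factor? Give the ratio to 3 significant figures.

Star Q is more luminous, by a factor of 758.

Star P: d = 1/p = 1/0.117″ = 8.547 pc
Star P: M = m − 5 log₁₀ d + 5 = 3.25 − 5·0.9318 + 5 = 3.591
Star Q: M = m − 5 log₁₀ d + 5 = -1.61 − 5·1.3997 + 5 = -3.608
ΔM = M_P − M_Q = 3.591 − (-3.608) = 7.199; smaller M is more luminous → Star Q.
L ratio = 10^(0.4 |ΔM|) = 10^2.880 = 758.1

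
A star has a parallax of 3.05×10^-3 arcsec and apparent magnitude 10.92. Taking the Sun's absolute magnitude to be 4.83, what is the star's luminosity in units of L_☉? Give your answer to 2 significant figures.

d = 1/p = 1/3.05×10^-3″ = 327.9 pc
M = m − 5 log₁₀ d + 5 = 10.92 − 5·2.5157 + 5 = 3.341
M − M_☉ = 3.341 − 4.83 = -1.489
L/L_☉ = 10^(−0.4 × -1.489) = 3.939

L/L_☉ ≈ 3.9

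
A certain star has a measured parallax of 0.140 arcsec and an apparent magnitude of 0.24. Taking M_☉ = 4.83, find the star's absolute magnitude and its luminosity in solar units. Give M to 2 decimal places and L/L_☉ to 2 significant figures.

d = 1/p = 1/0.140″ = 7.143 pc
M = m − 5 log₁₀ d + 5 = 0.24 − 5·0.8539 + 5 = 0.971
M − M_☉ = 0.971 − 4.83 = -3.859
L/L_☉ = 10^(−0.4 × -3.859) = 34.97

M ≈ 0.97; L/L_☉ ≈ 35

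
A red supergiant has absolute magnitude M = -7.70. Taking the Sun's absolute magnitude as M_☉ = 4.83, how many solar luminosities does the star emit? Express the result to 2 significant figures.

L/L_☉ ≈ 100000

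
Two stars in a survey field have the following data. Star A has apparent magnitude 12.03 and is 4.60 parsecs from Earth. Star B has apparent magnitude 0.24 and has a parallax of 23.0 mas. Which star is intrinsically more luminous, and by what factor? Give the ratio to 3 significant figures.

Star B is more luminous, by a factor of 4.65×10^6.

Star A: M = m − 5 log₁₀ d + 5 = 12.03 − 5·0.6628 + 5 = 13.716
Star B: p = 23.0 mas = 0.0230″ → d = 1/p = 43.48 pc
Star B: M = m − 5 log₁₀ d + 5 = 0.24 − 5·1.6383 + 5 = -2.951
ΔM = M_A − M_B = 13.716 − (-2.951) = 16.668; smaller M is more luminous → Star B.
L ratio = 10^(0.4 |ΔM|) = 10^6.667 = 4.645×10^6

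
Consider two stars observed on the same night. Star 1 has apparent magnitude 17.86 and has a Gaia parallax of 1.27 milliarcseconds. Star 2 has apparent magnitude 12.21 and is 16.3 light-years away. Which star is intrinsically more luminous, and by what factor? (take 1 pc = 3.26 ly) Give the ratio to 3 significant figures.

Star 1 is more luminous, by a factor of 136.

Star 1: p = 1.27 mas = 1.27×10^-3″ → d = 1/p = 787.4 pc
Star 1: M = m − 5 log₁₀ d + 5 = 17.86 − 5·2.8962 + 5 = 8.379
Star 2: d = 16.3 ly / 3.26 = 5.000 pc
Star 2: M = m − 5 log₁₀ d + 5 = 12.21 − 5·0.6990 + 5 = 13.715
ΔM = M_1 − M_2 = 8.379 − (13.715) = -5.336; smaller M is more luminous → Star 1.
L ratio = 10^(0.4 |ΔM|) = 10^2.134 = 136.3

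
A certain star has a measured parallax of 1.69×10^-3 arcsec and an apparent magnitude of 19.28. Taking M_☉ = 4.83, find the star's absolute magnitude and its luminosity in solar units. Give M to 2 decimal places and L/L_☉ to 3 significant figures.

d = 1/p = 1/1.69×10^-3″ = 591.7 pc
M = m − 5 log₁₀ d + 5 = 19.28 − 5·2.7721 + 5 = 10.419
M − M_☉ = 10.419 − 4.83 = 5.589
L/L_☉ = 10^(−0.4 × 5.589) = 5.811×10^-3

M ≈ 10.42; L/L_☉ ≈ 5.81×10^-3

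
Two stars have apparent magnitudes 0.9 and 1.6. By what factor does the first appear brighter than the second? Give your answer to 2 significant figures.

1.9

Δm = 0.9 − (1.6) = -0.7
Flux ratio = 10^(−0.4 Δm) = 10^(−0.4 × -0.7) = 10^0.280 = 1.905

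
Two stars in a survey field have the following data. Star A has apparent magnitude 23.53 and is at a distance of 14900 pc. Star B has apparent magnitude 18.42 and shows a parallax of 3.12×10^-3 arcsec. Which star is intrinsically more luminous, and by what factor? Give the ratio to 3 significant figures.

Star A: M = m − 5 log₁₀ d + 5 = 23.53 − 5·4.1732 + 5 = 7.664
Star B: d = 1/p = 1/3.12×10^-3″ = 320.5 pc
Star B: M = m − 5 log₁₀ d + 5 = 18.42 − 5·2.5058 + 5 = 10.891
ΔM = M_A − M_B = 7.664 − (10.891) = -3.227; smaller M is more luminous → Star A.
L ratio = 10^(0.4 |ΔM|) = 10^1.291 = 19.53

Star A is more luminous, by a factor of 19.5.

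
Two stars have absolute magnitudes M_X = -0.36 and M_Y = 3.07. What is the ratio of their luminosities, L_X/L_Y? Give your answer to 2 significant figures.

ΔM = M_X − M_Y = -3.43
L_X/L_Y = 10^(−0.4 ΔM) = 10^1.372 = 23.55

L_X/L_Y ≈ 24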